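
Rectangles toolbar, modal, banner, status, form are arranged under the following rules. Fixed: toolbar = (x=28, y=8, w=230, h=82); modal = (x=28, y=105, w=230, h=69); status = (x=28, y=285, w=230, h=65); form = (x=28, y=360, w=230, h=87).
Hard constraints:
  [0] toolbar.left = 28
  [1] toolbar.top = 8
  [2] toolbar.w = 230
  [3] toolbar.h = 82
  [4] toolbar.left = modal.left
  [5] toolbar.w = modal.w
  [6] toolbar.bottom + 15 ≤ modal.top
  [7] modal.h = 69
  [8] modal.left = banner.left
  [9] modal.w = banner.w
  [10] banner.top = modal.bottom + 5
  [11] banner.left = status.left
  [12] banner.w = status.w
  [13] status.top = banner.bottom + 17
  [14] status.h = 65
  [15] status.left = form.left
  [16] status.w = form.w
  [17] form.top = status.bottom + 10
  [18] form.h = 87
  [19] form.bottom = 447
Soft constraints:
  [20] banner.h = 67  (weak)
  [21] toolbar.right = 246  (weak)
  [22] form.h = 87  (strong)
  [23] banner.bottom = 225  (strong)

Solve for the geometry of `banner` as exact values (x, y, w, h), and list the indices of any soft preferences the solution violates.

1. banner.x = 28  [modal.left = banner.left]
2. banner.w = 230  [modal.w = banner.w]
3. banner.y = 179  [banner.top = modal.bottom + 5]
4. banner.h = 89  [status.top = banner.bottom + 17]

banner = (x=28, y=179, w=230, h=89)
violated soft preferences: 20, 21, 23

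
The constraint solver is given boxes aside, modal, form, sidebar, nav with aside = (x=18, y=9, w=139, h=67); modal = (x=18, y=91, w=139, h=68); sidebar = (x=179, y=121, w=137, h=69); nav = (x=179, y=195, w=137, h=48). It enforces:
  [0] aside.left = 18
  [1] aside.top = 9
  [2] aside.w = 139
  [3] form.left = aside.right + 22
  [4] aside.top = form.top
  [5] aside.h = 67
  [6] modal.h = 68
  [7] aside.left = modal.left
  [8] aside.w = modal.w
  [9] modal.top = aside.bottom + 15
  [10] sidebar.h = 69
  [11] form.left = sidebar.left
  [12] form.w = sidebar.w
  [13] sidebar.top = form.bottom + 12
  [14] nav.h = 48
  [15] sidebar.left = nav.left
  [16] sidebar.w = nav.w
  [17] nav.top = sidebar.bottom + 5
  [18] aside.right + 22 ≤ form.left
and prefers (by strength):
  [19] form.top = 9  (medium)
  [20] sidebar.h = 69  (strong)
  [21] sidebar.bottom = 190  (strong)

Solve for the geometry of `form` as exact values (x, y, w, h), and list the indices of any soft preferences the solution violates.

1. form.x = 179  [form.left = aside.right + 22]
2. form.y = 9  [aside.top = form.top]
3. form.w = 137  [form.w = sidebar.w]
4. form.h = 100  [sidebar.top = form.bottom + 12]

form = (x=179, y=9, w=137, h=100)
violated soft preferences: none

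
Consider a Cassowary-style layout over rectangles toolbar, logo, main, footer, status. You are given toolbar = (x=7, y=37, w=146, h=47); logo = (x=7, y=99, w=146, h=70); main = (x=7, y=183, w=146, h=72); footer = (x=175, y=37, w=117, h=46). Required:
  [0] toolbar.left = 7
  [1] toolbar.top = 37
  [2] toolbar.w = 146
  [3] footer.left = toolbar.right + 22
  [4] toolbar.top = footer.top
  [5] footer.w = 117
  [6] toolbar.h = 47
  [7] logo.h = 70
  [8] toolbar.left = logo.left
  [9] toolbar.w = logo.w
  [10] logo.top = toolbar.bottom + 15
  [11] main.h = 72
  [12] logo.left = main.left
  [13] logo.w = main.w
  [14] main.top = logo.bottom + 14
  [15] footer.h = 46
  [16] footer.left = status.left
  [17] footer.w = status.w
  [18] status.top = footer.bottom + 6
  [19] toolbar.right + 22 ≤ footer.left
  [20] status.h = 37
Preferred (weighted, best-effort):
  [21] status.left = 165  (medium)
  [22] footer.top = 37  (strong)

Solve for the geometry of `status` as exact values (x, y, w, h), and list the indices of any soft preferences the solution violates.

1. status.x = 175  [footer.left = status.left]
2. status.w = 117  [footer.w = status.w]
3. status.y = 89  [status.top = footer.bottom + 6]
4. status.h = 37  [status.h = 37]

status = (x=175, y=89, w=117, h=37)
violated soft preferences: 21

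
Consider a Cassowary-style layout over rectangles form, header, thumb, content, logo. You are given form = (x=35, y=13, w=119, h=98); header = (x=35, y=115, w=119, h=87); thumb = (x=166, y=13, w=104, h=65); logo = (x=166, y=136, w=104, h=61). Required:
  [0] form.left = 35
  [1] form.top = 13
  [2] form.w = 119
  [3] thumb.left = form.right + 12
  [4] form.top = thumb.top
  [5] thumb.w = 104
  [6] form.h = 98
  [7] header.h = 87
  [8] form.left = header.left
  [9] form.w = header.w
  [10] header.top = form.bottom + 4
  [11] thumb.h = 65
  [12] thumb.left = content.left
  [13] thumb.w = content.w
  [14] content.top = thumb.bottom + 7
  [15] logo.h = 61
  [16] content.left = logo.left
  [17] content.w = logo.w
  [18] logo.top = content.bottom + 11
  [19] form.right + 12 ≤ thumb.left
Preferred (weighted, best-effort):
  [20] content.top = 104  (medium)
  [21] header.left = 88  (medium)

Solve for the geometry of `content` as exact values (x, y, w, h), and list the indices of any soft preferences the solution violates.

content = (x=166, y=85, w=104, h=40)
violated soft preferences: 20, 21

1. content.x = 166  [thumb.left = content.left]
2. content.w = 104  [thumb.w = content.w]
3. content.y = 85  [content.top = thumb.bottom + 7]
4. content.h = 40  [logo.top = content.bottom + 11]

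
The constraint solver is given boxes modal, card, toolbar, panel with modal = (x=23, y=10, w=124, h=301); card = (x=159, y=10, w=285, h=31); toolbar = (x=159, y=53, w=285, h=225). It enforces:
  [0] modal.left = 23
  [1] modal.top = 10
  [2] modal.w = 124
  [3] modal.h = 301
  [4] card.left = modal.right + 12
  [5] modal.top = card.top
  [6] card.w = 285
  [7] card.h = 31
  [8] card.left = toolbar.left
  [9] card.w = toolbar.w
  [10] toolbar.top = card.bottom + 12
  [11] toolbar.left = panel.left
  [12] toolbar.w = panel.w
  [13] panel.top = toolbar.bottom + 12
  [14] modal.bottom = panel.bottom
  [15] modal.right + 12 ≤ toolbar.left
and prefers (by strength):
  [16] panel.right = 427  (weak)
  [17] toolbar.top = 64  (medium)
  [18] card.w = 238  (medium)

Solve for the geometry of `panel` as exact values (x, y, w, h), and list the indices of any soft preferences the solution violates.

1. panel.x = 159  [toolbar.left = panel.left]
2. panel.w = 285  [toolbar.w = panel.w]
3. panel.y = 290  [panel.top = toolbar.bottom + 12]
4. panel.h = 21  [modal.bottom = panel.bottom]

panel = (x=159, y=290, w=285, h=21)
violated soft preferences: 16, 17, 18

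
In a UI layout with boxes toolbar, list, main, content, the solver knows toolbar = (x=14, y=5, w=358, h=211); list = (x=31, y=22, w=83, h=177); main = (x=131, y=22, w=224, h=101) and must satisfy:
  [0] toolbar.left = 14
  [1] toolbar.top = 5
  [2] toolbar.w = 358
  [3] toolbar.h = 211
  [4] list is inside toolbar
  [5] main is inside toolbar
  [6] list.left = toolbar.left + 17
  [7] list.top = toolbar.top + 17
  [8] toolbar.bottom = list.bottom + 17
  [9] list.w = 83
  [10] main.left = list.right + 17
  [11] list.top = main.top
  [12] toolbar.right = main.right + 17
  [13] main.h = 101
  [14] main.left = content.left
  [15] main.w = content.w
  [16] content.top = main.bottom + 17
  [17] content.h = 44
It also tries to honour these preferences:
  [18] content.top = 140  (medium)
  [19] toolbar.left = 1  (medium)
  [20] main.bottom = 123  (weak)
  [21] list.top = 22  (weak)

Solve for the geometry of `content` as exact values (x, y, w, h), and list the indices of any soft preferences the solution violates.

content = (x=131, y=140, w=224, h=44)
violated soft preferences: 19

1. content.x = 131  [main.left = content.left]
2. content.w = 224  [main.w = content.w]
3. content.y = 140  [content.top = main.bottom + 17]
4. content.h = 44  [content.h = 44]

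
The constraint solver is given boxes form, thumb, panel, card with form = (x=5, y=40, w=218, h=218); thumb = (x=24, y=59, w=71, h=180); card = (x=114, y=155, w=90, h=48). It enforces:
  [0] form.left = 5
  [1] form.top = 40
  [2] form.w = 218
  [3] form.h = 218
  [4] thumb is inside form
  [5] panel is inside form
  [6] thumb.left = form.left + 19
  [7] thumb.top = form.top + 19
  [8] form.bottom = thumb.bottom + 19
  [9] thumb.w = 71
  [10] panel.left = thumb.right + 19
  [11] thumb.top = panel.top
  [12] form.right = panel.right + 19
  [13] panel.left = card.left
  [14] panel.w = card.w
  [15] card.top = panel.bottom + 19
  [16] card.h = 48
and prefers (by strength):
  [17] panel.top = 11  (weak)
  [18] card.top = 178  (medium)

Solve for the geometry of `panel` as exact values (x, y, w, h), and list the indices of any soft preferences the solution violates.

1. panel.x = 114  [panel.left = thumb.right + 19]
2. panel.y = 59  [thumb.top = panel.top]
3. panel.w = 90  [form.right = panel.right + 19]
4. panel.h = 77  [card.top = panel.bottom + 19]

panel = (x=114, y=59, w=90, h=77)
violated soft preferences: 17, 18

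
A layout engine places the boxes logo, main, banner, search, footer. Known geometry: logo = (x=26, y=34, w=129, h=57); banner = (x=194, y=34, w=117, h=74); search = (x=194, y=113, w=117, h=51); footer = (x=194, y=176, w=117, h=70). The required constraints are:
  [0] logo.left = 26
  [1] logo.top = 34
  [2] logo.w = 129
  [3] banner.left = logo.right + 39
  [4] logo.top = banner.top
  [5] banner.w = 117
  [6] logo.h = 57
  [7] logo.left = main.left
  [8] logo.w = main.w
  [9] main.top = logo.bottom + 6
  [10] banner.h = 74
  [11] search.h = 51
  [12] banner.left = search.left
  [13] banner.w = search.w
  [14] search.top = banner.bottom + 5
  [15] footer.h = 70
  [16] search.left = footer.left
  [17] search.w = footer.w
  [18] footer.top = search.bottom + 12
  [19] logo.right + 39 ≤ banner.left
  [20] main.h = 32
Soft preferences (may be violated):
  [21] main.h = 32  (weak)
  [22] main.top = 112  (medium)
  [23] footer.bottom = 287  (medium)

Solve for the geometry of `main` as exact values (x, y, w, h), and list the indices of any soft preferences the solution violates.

1. main.x = 26  [logo.left = main.left]
2. main.w = 129  [logo.w = main.w]
3. main.y = 97  [main.top = logo.bottom + 6]
4. main.h = 32  [main.h = 32]

main = (x=26, y=97, w=129, h=32)
violated soft preferences: 22, 23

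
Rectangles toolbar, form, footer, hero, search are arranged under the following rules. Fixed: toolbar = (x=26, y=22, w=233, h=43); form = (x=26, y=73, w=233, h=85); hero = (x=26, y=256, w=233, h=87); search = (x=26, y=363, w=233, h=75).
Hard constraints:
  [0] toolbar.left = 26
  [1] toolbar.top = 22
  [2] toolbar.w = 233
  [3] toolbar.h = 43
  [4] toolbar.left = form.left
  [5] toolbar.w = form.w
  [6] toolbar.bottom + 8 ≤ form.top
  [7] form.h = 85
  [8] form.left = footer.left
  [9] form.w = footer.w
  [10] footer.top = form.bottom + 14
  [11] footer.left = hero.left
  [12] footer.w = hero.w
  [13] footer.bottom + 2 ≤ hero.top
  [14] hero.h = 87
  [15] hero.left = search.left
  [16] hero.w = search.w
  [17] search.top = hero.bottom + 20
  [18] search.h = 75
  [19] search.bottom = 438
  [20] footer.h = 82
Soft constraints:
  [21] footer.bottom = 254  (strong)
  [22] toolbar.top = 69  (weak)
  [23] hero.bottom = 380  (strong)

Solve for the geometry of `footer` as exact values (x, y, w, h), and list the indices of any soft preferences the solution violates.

footer = (x=26, y=172, w=233, h=82)
violated soft preferences: 22, 23

1. footer.x = 26  [form.left = footer.left]
2. footer.w = 233  [form.w = footer.w]
3. footer.y = 172  [footer.top = form.bottom + 14]
4. footer.h = 82  [footer.h = 82]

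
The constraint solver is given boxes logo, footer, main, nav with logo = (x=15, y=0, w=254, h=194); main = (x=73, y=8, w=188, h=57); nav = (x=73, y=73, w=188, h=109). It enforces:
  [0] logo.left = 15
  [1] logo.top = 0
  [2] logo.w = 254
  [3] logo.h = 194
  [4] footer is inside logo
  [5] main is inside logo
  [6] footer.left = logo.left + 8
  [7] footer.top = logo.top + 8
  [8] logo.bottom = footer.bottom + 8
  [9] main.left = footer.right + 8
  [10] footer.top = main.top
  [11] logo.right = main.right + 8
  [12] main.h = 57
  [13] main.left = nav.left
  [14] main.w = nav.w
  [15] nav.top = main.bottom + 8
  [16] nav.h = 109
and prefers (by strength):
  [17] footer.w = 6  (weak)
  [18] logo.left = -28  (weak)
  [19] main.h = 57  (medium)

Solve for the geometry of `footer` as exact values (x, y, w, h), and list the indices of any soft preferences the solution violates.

footer = (x=23, y=8, w=42, h=178)
violated soft preferences: 17, 18

1. footer.x = 23  [footer.left = logo.left + 8]
2. footer.y = 8  [footer.top = logo.top + 8]
3. footer.h = 178  [logo.bottom = footer.bottom + 8]
4. footer.w = 42  [main.left = footer.right + 8]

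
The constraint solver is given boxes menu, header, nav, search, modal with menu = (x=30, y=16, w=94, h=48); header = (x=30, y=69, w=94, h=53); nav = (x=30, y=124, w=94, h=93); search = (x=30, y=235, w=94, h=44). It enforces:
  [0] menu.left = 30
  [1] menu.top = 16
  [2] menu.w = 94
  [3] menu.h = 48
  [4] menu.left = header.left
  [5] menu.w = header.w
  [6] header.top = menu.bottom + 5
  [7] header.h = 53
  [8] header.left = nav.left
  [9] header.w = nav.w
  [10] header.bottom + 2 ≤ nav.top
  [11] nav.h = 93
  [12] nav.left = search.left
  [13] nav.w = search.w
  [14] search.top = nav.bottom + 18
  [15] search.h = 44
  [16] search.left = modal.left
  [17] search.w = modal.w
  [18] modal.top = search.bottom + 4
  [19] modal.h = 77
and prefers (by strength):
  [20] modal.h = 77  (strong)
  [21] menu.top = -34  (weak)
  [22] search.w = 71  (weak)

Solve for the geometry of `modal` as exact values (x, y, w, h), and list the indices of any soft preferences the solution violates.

modal = (x=30, y=283, w=94, h=77)
violated soft preferences: 21, 22

1. modal.x = 30  [search.left = modal.left]
2. modal.w = 94  [search.w = modal.w]
3. modal.y = 283  [modal.top = search.bottom + 4]
4. modal.h = 77  [modal.h = 77]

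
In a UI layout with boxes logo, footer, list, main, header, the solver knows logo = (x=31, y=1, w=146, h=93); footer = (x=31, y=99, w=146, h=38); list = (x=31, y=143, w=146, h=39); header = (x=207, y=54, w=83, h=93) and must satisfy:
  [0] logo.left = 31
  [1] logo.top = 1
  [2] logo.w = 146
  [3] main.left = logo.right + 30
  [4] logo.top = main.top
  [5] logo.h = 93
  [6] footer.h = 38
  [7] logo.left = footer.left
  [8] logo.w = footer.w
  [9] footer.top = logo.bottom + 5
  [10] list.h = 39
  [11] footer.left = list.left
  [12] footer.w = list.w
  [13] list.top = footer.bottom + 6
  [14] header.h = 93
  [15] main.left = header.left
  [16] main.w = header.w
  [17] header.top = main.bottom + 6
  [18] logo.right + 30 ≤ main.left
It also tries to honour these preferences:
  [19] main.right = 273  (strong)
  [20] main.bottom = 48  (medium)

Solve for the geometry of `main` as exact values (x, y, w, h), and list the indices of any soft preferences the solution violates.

1. main.x = 207  [main.left = logo.right + 30]
2. main.y = 1  [logo.top = main.top]
3. main.w = 83  [main.w = header.w]
4. main.h = 47  [header.top = main.bottom + 6]

main = (x=207, y=1, w=83, h=47)
violated soft preferences: 19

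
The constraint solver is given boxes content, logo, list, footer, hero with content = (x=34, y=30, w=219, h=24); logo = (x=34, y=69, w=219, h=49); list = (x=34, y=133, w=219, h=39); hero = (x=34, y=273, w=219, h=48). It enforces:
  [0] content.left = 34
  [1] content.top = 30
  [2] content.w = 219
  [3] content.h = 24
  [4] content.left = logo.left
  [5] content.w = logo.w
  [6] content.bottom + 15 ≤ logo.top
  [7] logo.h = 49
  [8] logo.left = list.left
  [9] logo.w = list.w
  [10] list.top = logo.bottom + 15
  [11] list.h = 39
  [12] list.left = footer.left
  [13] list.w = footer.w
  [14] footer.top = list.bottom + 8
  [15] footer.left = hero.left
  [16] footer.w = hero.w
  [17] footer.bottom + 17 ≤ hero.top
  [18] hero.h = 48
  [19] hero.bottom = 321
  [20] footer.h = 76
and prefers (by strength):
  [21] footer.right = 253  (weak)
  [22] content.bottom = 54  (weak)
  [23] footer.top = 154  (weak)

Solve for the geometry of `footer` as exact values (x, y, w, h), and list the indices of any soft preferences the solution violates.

1. footer.x = 34  [list.left = footer.left]
2. footer.w = 219  [list.w = footer.w]
3. footer.y = 180  [footer.top = list.bottom + 8]
4. footer.h = 76  [footer.h = 76]

footer = (x=34, y=180, w=219, h=76)
violated soft preferences: 23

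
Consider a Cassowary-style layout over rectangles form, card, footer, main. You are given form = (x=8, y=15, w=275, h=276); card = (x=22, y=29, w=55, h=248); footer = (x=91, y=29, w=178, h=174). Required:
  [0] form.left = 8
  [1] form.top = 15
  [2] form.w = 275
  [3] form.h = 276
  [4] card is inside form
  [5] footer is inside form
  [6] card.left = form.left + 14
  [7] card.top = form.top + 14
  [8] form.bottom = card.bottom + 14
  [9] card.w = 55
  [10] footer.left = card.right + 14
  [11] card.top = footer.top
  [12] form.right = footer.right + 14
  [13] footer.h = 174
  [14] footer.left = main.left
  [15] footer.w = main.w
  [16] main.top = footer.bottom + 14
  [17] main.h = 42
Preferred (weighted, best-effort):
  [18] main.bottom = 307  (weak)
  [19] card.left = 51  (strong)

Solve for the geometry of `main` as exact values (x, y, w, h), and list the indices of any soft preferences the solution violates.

1. main.x = 91  [footer.left = main.left]
2. main.w = 178  [footer.w = main.w]
3. main.y = 217  [main.top = footer.bottom + 14]
4. main.h = 42  [main.h = 42]

main = (x=91, y=217, w=178, h=42)
violated soft preferences: 18, 19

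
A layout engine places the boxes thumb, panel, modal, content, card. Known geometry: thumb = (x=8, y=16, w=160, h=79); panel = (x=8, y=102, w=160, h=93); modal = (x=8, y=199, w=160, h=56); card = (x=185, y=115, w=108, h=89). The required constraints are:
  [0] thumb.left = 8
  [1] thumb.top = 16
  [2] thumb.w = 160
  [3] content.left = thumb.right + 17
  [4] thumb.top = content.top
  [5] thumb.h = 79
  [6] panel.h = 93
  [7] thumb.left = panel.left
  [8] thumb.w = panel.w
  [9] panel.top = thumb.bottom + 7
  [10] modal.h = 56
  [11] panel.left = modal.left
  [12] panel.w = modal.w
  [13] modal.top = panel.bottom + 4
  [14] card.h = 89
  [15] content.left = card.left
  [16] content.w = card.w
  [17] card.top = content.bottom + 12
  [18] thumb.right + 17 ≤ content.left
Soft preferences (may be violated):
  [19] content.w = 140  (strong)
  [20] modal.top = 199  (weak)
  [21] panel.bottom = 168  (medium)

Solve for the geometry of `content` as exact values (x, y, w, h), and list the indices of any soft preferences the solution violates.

content = (x=185, y=16, w=108, h=87)
violated soft preferences: 19, 21

1. content.x = 185  [content.left = thumb.right + 17]
2. content.y = 16  [thumb.top = content.top]
3. content.w = 108  [content.w = card.w]
4. content.h = 87  [card.top = content.bottom + 12]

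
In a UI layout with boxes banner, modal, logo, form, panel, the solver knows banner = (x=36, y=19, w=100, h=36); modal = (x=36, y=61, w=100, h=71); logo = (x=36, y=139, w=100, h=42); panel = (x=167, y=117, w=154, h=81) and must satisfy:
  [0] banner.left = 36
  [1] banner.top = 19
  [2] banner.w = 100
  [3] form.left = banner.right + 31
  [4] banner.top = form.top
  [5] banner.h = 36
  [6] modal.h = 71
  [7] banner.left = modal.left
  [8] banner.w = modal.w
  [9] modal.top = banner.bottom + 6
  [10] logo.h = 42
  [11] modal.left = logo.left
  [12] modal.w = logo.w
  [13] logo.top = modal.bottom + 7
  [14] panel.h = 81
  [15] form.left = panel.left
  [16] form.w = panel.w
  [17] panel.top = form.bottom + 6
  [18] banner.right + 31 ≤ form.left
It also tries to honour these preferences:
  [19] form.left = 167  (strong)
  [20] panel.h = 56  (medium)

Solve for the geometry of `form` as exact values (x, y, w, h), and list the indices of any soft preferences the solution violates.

1. form.x = 167  [form.left = banner.right + 31]
2. form.y = 19  [banner.top = form.top]
3. form.w = 154  [form.w = panel.w]
4. form.h = 92  [panel.top = form.bottom + 6]

form = (x=167, y=19, w=154, h=92)
violated soft preferences: 20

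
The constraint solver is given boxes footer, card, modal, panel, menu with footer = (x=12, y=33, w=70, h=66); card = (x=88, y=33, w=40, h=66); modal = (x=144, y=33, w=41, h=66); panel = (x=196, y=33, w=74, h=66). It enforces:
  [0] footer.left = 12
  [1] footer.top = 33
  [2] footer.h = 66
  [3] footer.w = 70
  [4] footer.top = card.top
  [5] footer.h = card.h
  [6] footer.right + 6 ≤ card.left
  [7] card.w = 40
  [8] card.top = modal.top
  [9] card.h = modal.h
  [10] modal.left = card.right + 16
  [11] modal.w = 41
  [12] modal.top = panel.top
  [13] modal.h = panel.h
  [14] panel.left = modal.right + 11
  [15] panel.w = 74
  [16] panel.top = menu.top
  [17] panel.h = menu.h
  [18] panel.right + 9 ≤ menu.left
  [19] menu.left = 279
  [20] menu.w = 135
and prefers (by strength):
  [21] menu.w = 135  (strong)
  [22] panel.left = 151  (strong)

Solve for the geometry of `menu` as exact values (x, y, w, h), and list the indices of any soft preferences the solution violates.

1. menu.y = 33  [panel.top = menu.top]
2. menu.h = 66  [panel.h = menu.h]
3. menu.x = 279  [menu.left = 279]
4. menu.w = 135  [menu.w = 135]

menu = (x=279, y=33, w=135, h=66)
violated soft preferences: 22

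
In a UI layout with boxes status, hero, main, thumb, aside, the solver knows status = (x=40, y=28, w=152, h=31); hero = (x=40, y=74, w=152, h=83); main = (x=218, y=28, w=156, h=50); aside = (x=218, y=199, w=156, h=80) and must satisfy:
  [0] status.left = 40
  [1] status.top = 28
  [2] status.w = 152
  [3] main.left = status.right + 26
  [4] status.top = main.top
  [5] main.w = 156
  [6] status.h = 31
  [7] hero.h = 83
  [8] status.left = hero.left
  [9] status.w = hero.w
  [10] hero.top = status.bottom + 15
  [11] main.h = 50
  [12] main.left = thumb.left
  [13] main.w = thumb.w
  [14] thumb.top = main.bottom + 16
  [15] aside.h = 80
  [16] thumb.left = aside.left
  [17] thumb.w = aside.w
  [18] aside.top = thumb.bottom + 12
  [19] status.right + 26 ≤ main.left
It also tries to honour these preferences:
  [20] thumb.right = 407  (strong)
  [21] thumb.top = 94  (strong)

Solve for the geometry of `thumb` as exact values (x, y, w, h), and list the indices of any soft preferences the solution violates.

thumb = (x=218, y=94, w=156, h=93)
violated soft preferences: 20

1. thumb.x = 218  [main.left = thumb.left]
2. thumb.w = 156  [main.w = thumb.w]
3. thumb.y = 94  [thumb.top = main.bottom + 16]
4. thumb.h = 93  [aside.top = thumb.bottom + 12]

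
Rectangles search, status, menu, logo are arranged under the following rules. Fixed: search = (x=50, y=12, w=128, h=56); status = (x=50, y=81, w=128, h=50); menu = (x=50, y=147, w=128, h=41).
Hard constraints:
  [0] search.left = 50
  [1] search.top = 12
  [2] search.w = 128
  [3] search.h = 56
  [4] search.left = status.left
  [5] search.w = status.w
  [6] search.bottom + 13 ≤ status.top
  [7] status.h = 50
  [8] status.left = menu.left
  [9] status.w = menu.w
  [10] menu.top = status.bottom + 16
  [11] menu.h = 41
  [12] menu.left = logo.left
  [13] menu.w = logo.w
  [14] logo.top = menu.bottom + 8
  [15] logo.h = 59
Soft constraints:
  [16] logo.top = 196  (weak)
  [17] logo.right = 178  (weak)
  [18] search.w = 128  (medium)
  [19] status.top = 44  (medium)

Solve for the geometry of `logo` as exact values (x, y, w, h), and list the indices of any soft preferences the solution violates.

1. logo.x = 50  [menu.left = logo.left]
2. logo.w = 128  [menu.w = logo.w]
3. logo.y = 196  [logo.top = menu.bottom + 8]
4. logo.h = 59  [logo.h = 59]

logo = (x=50, y=196, w=128, h=59)
violated soft preferences: 19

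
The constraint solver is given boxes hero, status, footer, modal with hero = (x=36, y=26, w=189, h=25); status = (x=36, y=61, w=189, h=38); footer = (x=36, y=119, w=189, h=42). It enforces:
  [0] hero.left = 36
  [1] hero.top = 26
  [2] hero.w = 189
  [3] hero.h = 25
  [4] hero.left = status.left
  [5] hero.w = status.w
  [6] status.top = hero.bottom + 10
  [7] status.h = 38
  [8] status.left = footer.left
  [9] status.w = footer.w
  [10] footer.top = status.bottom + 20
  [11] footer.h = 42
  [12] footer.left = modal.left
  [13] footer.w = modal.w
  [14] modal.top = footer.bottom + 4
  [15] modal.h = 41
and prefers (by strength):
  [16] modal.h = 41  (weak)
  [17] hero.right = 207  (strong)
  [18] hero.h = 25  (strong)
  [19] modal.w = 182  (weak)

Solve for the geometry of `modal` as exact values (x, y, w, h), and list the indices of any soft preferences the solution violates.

modal = (x=36, y=165, w=189, h=41)
violated soft preferences: 17, 19

1. modal.x = 36  [footer.left = modal.left]
2. modal.w = 189  [footer.w = modal.w]
3. modal.y = 165  [modal.top = footer.bottom + 4]
4. modal.h = 41  [modal.h = 41]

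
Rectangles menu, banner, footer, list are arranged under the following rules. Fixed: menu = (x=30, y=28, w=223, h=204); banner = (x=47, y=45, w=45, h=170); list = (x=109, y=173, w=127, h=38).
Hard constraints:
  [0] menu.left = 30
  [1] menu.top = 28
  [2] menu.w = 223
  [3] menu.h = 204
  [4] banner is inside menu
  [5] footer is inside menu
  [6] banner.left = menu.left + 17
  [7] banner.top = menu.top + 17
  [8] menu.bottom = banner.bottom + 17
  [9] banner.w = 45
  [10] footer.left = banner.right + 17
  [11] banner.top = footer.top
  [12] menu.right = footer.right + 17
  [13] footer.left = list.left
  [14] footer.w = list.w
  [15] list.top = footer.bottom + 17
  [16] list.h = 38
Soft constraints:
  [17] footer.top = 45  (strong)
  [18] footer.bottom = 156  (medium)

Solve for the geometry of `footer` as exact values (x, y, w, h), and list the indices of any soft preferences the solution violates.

footer = (x=109, y=45, w=127, h=111)
violated soft preferences: none

1. footer.x = 109  [footer.left = banner.right + 17]
2. footer.y = 45  [banner.top = footer.top]
3. footer.w = 127  [menu.right = footer.right + 17]
4. footer.h = 111  [list.top = footer.bottom + 17]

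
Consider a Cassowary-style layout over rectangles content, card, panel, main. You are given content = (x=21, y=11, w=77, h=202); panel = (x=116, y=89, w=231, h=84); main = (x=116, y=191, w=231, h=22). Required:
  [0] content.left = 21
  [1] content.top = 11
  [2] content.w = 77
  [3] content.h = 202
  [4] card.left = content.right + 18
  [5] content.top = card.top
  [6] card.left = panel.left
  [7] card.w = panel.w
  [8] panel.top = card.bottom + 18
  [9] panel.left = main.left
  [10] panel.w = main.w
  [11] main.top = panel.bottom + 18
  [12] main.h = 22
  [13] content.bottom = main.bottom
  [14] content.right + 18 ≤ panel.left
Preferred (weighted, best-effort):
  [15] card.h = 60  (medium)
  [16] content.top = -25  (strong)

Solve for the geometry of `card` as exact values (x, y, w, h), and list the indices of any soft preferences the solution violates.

1. card.x = 116  [card.left = content.right + 18]
2. card.y = 11  [content.top = card.top]
3. card.w = 231  [card.w = panel.w]
4. card.h = 60  [panel.top = card.bottom + 18]

card = (x=116, y=11, w=231, h=60)
violated soft preferences: 16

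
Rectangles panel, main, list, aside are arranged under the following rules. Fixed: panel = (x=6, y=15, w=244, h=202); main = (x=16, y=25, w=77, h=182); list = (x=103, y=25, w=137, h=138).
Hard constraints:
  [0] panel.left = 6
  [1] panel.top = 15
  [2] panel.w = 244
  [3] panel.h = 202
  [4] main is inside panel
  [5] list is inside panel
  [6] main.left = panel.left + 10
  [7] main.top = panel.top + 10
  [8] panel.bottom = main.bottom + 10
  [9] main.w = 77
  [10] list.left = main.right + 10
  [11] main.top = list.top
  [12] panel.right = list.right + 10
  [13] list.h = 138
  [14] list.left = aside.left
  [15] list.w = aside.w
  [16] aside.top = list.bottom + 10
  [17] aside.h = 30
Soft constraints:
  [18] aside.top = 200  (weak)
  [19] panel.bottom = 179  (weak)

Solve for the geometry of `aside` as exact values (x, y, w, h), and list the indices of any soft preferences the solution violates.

aside = (x=103, y=173, w=137, h=30)
violated soft preferences: 18, 19

1. aside.x = 103  [list.left = aside.left]
2. aside.w = 137  [list.w = aside.w]
3. aside.y = 173  [aside.top = list.bottom + 10]
4. aside.h = 30  [aside.h = 30]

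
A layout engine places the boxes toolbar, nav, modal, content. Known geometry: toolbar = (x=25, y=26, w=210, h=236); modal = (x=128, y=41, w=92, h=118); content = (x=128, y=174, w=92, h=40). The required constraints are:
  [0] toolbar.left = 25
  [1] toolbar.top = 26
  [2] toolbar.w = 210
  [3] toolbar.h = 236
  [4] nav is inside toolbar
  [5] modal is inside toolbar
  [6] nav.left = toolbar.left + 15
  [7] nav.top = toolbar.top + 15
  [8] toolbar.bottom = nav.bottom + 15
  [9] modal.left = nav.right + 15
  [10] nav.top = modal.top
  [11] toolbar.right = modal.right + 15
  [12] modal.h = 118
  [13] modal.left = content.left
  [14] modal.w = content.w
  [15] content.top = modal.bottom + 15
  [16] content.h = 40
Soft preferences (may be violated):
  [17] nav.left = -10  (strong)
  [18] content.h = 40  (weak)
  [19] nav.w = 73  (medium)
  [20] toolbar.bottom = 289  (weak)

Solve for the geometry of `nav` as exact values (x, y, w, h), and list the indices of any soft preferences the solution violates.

nav = (x=40, y=41, w=73, h=206)
violated soft preferences: 17, 20

1. nav.x = 40  [nav.left = toolbar.left + 15]
2. nav.y = 41  [nav.top = toolbar.top + 15]
3. nav.h = 206  [toolbar.bottom = nav.bottom + 15]
4. nav.w = 73  [modal.left = nav.right + 15]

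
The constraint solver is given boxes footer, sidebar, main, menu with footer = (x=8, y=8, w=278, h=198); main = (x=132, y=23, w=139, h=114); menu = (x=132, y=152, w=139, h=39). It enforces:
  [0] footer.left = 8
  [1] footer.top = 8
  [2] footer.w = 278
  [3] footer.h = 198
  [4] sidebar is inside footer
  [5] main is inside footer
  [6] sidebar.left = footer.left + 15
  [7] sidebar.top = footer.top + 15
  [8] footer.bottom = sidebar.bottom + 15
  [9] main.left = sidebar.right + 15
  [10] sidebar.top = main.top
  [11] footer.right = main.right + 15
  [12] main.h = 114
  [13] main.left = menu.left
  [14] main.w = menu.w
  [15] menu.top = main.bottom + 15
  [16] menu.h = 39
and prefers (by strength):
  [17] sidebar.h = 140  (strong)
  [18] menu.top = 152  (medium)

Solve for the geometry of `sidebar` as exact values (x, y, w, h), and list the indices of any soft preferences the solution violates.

1. sidebar.x = 23  [sidebar.left = footer.left + 15]
2. sidebar.y = 23  [sidebar.top = footer.top + 15]
3. sidebar.h = 168  [footer.bottom = sidebar.bottom + 15]
4. sidebar.w = 94  [main.left = sidebar.right + 15]

sidebar = (x=23, y=23, w=94, h=168)
violated soft preferences: 17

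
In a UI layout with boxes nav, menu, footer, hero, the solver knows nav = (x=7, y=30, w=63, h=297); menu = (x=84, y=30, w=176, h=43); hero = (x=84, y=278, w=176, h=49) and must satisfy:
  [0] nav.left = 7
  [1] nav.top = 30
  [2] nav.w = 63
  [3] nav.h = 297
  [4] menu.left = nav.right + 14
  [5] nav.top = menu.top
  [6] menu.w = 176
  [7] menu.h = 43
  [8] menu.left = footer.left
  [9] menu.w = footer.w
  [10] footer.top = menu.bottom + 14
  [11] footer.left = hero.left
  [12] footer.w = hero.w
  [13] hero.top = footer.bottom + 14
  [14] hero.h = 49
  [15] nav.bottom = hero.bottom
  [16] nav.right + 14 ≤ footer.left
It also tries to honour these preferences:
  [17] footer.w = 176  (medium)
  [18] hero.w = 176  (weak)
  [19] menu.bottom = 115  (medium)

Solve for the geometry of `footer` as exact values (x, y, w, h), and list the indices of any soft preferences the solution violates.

1. footer.x = 84  [menu.left = footer.left]
2. footer.w = 176  [menu.w = footer.w]
3. footer.y = 87  [footer.top = menu.bottom + 14]
4. footer.h = 177  [hero.top = footer.bottom + 14]

footer = (x=84, y=87, w=176, h=177)
violated soft preferences: 19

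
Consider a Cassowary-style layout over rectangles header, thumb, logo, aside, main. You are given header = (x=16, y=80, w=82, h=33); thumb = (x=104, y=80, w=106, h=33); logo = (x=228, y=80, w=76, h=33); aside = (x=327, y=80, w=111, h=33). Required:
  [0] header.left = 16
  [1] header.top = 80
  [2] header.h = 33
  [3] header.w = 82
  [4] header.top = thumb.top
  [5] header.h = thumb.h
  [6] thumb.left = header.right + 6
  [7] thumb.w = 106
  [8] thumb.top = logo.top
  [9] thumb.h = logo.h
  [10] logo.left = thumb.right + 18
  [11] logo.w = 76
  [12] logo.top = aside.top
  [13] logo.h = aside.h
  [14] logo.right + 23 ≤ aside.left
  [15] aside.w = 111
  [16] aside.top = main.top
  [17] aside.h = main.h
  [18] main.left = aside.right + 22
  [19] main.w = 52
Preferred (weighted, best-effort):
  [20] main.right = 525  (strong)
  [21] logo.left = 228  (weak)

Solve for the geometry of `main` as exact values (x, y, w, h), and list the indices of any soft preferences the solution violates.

1. main.y = 80  [aside.top = main.top]
2. main.h = 33  [aside.h = main.h]
3. main.x = 460  [main.left = aside.right + 22]
4. main.w = 52  [main.w = 52]

main = (x=460, y=80, w=52, h=33)
violated soft preferences: 20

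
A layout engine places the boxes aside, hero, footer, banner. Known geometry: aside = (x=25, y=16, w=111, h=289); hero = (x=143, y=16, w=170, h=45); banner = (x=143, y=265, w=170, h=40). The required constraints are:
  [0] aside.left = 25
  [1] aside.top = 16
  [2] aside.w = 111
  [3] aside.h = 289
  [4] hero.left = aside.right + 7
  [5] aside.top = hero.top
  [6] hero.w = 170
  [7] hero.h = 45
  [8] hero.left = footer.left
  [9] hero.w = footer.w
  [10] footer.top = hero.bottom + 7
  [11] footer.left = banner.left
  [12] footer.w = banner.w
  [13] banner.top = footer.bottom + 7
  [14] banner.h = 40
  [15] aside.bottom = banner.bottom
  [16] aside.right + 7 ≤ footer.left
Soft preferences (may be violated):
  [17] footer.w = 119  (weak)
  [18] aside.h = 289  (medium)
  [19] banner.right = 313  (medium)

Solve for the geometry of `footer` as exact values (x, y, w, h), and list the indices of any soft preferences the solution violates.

1. footer.x = 143  [hero.left = footer.left]
2. footer.w = 170  [hero.w = footer.w]
3. footer.y = 68  [footer.top = hero.bottom + 7]
4. footer.h = 190  [banner.top = footer.bottom + 7]

footer = (x=143, y=68, w=170, h=190)
violated soft preferences: 17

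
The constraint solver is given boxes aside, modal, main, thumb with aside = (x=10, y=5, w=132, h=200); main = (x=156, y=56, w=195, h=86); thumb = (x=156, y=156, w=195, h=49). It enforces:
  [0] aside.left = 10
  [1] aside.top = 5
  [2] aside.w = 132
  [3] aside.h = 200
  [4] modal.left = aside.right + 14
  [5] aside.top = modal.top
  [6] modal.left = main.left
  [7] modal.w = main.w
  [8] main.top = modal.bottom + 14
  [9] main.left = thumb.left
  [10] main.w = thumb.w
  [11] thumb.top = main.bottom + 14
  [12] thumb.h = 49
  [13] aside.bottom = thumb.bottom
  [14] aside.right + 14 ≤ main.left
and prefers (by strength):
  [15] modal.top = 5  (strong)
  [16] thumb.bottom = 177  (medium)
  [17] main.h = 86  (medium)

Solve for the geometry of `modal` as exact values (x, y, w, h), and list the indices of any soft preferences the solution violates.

1. modal.x = 156  [modal.left = aside.right + 14]
2. modal.y = 5  [aside.top = modal.top]
3. modal.w = 195  [modal.w = main.w]
4. modal.h = 37  [main.top = modal.bottom + 14]

modal = (x=156, y=5, w=195, h=37)
violated soft preferences: 16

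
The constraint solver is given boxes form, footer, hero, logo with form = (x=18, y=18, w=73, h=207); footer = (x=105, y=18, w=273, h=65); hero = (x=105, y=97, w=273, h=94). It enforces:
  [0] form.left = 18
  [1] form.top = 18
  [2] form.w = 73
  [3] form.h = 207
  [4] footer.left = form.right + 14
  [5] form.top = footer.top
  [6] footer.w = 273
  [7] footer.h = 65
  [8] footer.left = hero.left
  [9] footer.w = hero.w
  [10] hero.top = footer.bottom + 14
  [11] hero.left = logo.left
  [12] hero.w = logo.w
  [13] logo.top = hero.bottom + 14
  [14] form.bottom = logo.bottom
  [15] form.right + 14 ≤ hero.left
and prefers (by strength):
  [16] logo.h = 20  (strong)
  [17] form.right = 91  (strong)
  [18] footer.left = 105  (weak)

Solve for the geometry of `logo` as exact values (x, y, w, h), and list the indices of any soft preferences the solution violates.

1. logo.x = 105  [hero.left = logo.left]
2. logo.w = 273  [hero.w = logo.w]
3. logo.y = 205  [logo.top = hero.bottom + 14]
4. logo.h = 20  [form.bottom = logo.bottom]

logo = (x=105, y=205, w=273, h=20)
violated soft preferences: none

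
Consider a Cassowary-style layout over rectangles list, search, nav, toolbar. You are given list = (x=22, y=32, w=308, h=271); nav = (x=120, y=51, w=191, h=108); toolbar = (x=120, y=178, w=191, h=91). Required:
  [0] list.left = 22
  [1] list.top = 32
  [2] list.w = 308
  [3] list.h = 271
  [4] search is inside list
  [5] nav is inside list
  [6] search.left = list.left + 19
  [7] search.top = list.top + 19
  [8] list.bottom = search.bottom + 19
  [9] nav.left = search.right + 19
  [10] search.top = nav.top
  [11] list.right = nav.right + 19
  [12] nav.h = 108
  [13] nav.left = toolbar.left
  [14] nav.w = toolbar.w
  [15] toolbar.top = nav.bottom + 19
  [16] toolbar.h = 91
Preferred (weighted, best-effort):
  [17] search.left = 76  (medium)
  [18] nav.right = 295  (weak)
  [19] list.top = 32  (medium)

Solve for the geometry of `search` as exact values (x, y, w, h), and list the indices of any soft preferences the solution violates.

search = (x=41, y=51, w=60, h=233)
violated soft preferences: 17, 18

1. search.x = 41  [search.left = list.left + 19]
2. search.y = 51  [search.top = list.top + 19]
3. search.h = 233  [list.bottom = search.bottom + 19]
4. search.w = 60  [nav.left = search.right + 19]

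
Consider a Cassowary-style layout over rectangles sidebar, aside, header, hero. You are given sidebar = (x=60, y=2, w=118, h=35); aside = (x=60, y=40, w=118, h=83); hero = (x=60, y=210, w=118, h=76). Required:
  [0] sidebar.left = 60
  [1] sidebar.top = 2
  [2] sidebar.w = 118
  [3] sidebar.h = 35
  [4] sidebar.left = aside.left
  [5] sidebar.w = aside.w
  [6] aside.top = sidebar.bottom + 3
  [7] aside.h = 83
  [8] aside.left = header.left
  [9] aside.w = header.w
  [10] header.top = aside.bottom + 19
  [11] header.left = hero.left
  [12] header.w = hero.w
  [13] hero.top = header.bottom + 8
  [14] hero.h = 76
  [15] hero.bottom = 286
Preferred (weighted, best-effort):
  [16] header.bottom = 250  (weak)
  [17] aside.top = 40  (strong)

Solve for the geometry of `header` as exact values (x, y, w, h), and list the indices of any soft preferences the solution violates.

1. header.x = 60  [aside.left = header.left]
2. header.w = 118  [aside.w = header.w]
3. header.y = 142  [header.top = aside.bottom + 19]
4. header.h = 60  [hero.top = header.bottom + 8]

header = (x=60, y=142, w=118, h=60)
violated soft preferences: 16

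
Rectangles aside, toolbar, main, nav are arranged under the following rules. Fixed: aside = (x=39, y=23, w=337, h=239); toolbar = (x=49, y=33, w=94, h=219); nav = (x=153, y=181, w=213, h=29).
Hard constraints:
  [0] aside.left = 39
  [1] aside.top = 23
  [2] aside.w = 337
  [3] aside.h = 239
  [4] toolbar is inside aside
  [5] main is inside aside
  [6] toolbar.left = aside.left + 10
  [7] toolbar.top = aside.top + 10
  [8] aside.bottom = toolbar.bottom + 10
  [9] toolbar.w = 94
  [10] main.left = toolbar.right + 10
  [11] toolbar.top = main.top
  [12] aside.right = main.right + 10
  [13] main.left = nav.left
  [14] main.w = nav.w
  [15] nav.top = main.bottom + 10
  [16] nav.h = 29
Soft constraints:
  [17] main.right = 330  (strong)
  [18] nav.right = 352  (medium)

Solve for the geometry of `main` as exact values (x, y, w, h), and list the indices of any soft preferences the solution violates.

1. main.x = 153  [main.left = toolbar.right + 10]
2. main.y = 33  [toolbar.top = main.top]
3. main.w = 213  [aside.right = main.right + 10]
4. main.h = 138  [nav.top = main.bottom + 10]

main = (x=153, y=33, w=213, h=138)
violated soft preferences: 17, 18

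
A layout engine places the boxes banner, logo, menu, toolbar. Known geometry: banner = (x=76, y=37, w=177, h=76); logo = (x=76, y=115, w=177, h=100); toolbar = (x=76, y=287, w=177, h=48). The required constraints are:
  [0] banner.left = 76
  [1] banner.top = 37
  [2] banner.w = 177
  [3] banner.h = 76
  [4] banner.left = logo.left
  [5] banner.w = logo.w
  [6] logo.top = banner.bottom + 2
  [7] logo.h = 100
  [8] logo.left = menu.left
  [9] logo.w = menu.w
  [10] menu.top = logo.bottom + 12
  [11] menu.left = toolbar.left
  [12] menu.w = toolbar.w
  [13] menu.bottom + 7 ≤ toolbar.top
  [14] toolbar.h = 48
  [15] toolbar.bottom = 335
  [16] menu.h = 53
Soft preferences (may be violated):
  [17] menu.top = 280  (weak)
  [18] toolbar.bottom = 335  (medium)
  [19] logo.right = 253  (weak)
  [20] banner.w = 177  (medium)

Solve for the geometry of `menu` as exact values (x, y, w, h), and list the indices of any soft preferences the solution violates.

menu = (x=76, y=227, w=177, h=53)
violated soft preferences: 17

1. menu.x = 76  [logo.left = menu.left]
2. menu.w = 177  [logo.w = menu.w]
3. menu.y = 227  [menu.top = logo.bottom + 12]
4. menu.h = 53  [menu.h = 53]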